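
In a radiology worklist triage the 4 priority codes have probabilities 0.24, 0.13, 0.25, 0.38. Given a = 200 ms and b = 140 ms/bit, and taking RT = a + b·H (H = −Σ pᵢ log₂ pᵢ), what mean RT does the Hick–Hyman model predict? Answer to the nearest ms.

Entropy contributions −pᵢ log₂ pᵢ: 0.4941, 0.3826, 0.5000, 0.5305; sum H = 1.9072 bits.
RT = a + bH = 200 + 140·1.9072 = 467.01 ms.

467 ms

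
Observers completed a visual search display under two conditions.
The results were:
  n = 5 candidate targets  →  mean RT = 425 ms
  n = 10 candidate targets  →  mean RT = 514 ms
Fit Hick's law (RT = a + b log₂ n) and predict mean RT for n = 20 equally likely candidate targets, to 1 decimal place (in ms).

603.0 ms

RT is linear in log₂ n, so two points fix the line:
  b = (514 − 425) / (log₂ 10 − log₂ 5) = 89 / (3.3219 − 2.3219) = 89.000 ms/bit
  a = 425 − 89.000 × 2.3219 = 218.348 ms
Then RT(20) = 218.348 + 89.000 × log₂ 20 = 218.348 + 89.000 × 4.3219 ≈ 603.000 ms.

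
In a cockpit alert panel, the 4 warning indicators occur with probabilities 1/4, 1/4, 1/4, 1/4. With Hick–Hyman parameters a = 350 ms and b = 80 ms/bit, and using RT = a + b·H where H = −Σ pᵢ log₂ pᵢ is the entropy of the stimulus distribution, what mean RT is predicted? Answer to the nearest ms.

510 ms

H = −Σ pᵢ log₂ pᵢ = 0.25·2 + 0.25·2 + 0.25·2 + 0.25·2 = 2.000 bits.
RT = 350 + 80 × 2.000 = 510.00 ms.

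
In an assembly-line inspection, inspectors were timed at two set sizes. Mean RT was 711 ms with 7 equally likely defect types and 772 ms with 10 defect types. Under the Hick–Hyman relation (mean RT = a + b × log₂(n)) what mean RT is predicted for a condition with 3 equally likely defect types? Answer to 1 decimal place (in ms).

566.1 ms

RT is linear in log₂ n, so two points fix the line:
  b = (772 − 711) / (log₂ 10 − log₂ 7) = 61 / (3.3219 − 2.8074) = 118.545 ms/bit
  a = 711 − 118.545 × 2.8074 = 378.203 ms
Then RT(3) = 378.203 + 118.545 × log₂ 3 = 378.203 + 118.545 × 1.5850 ≈ 566.092 ms.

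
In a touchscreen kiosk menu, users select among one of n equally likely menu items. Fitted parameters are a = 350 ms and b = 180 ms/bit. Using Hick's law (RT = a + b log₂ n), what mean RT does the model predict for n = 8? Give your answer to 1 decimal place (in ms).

log₂(8) = 3 bits, so RT = 350 + 180 × 3 ≈ 890.000 ms.

890.0 ms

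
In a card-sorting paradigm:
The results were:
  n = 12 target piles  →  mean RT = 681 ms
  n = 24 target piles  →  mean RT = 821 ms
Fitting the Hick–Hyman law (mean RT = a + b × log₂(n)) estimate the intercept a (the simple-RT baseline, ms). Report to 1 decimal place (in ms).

Slope: b = (821 − 681) / (log₂ 24 − log₂ 12) = 140/1.0000 = 140.000 ms/bit.
a = RT₁ − b·log₂ n₁ = 681 − 140.000 × 3.5850 = 179.105 ms.

179.1 ms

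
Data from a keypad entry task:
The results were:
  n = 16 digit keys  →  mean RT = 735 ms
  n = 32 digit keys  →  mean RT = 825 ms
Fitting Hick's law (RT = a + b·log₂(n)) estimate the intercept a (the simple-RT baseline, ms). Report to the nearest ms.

375 ms

The slope on a log₂ axis is (825 − 735) / (5 − 4) = 90 ms/bit.
a = RT₁ − b·log₂ n₁ = 735 − 90 × 4 = 375.000 ms.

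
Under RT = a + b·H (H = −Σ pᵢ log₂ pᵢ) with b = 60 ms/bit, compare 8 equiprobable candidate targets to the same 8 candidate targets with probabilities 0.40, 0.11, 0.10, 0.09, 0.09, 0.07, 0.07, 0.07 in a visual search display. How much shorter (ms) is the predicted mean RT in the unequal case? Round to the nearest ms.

The RT saving is b·ΔH. Equiprobable H₀ = log₂(8) = 3.0000 bits; with the given probabilities H = 2.6422 bits.
b·(H₀ − H) = 60 × (3.0000 − 2.6422) = 21.47 ms.

21 ms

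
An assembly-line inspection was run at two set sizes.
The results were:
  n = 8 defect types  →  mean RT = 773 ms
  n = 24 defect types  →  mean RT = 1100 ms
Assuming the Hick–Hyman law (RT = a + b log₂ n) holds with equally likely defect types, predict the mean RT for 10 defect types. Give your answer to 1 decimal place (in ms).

839.4 ms

With log₂ n on the abscissa the relation is linear; from the two conditions:
  b = (1100 − 773) / (log₂ 24 − log₂ 8) = 327 / (4.5850 − 3) = 206.314 ms/bit
  a = 773 − 206.314 × 3 = 154.058 ms
Then RT(10) = 154.058 + 206.314 × log₂ 10 = 154.058 + 206.314 × 3.3219 ≈ 839.418 ms.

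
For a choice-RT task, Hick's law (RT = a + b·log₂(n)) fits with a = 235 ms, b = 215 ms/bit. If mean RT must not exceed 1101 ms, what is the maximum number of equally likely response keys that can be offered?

Set 235 + 215·log₂ n ≤ 1101 → log₂ n ≤ (1101 − 235)/215 = 4.0279.
So n ≤ 2^4.0279 = 16.313; the largest integer n is 16.

16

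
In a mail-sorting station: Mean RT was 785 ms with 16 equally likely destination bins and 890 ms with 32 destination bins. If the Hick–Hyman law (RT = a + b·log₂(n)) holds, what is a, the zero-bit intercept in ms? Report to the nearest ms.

365 ms

b = (RT₂ − RT₁)/(log₂ n₂ − log₂ n₁) = (890 − 785)/(5 − 4) = 105 ms/bit.
Intercept: a = 785 − 105·log₂(16) = 365.000 ms.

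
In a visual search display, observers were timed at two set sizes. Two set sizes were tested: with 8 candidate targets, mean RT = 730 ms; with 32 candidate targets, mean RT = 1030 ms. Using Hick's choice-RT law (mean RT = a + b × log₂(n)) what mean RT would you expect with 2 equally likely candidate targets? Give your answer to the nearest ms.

With log₂ n on the abscissa the relation is linear; from the two conditions:
  b = (1030 − 730) / (log₂ 32 − log₂ 8) = 300 / (5 − 3) = 150 ms/bit
  a = 730 − 150 × 3 = 280 ms
Then RT(2) = 280 + 150 × log₂ 2 = 280 + 150 × 1 ≈ 430.000 ms.

430 ms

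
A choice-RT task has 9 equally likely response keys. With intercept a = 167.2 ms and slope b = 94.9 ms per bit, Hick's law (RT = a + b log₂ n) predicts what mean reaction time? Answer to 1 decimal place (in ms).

log₂(9) = 3.1699 bits, so RT = 167.2 + 94.9 × 3.1699 ≈ 468.026 ms.

468.0 ms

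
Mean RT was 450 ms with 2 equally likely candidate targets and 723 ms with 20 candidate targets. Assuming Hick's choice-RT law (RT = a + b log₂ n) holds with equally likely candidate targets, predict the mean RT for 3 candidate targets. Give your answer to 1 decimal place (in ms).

498.1 ms

Solve the two-equation system in a and b:
  b = (723 − 450) / (log₂ 20 − log₂ 2) = 273 / (4.3219 − 1) = 82.181 ms/bit
  a = 450 − 82.181 × 1 = 367.819 ms
Then RT(3) = 367.819 + 82.181 × log₂ 3 = 367.819 + 82.181 × 1.5850 ≈ 498.073 ms.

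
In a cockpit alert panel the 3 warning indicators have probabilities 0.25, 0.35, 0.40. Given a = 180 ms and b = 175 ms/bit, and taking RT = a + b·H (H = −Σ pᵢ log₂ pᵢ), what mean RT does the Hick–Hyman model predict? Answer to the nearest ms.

H = 0.25·log₂(1/0.25) + 0.35·log₂(1/0.35) + 0.40·log₂(1/0.40) = 1.5589 bits.
RT = 180 + 175 × 1.5589 = 452.80 ms.

453 ms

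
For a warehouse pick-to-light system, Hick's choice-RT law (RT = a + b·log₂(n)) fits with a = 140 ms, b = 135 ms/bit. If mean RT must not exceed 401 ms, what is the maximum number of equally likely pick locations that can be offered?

Information budget: (401 − 140)/135 = 1.9333 bits, so n ≤ 2^1.9333 = 3.819 → at most 3.

3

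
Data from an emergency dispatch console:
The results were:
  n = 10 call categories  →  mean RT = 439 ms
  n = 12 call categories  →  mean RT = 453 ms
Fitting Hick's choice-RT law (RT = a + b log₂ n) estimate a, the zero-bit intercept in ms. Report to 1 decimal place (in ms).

The slope on a log₂ axis is (453 − 439) / (3.5850 − 3.3219) = 53.225 ms/bit.
Intercept: a = 439 − 53.225·log₂(10) = 262.190 ms.

262.2 ms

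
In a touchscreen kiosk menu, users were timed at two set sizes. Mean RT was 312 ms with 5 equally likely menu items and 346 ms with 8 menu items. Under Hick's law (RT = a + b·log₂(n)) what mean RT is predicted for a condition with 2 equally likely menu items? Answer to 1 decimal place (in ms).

With log₂ n on the abscissa the relation is linear; from the two conditions:
  b = (346 − 312) / (log₂ 8 − log₂ 5) = 34 / (3 − 2.3219) = 50.142 ms/bit
  a = 312 − 50.142 × 2.3219 = 195.573 ms
Then RT(2) = 195.573 + 50.142 × log₂ 2 = 195.573 + 50.142 × 1 ≈ 245.716 ms.

245.7 ms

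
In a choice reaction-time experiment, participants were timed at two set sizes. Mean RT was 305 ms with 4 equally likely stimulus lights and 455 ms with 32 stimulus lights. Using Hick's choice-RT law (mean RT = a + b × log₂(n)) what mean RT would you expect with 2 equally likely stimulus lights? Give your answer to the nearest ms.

Fit slope and intercept:
  b = (455 − 305) / (log₂ 32 − log₂ 4) = 150 / (5 − 2) = 50 ms/bit
  a = 305 − 50 × 2 = 205 ms
Then RT(2) = 205 + 50 × log₂ 2 = 205 + 50 × 1 ≈ 255.000 ms.

255 ms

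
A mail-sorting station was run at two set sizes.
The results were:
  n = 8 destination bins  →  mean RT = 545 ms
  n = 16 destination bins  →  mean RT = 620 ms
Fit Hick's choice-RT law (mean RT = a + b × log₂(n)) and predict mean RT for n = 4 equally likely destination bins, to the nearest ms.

RT is linear in log₂ n, so two points fix the line:
  b = (620 − 545) / (log₂ 16 − log₂ 8) = 75 / (4 − 3) = 75 ms/bit
  a = 545 − 75 × 3 = 320 ms
Then RT(4) = 320 + 75 × log₂ 4 = 320 + 75 × 2 ≈ 470.000 ms.

470 ms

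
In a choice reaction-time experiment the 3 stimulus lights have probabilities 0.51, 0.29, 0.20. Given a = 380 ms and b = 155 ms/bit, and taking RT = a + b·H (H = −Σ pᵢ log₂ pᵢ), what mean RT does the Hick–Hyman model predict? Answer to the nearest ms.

609 ms

Entropy contributions −pᵢ log₂ pᵢ: 0.4954, 0.5179, 0.4644; sum H = 1.4777 bits.
RT = a + bH = 380 + 155·1.4777 = 609.05 ms.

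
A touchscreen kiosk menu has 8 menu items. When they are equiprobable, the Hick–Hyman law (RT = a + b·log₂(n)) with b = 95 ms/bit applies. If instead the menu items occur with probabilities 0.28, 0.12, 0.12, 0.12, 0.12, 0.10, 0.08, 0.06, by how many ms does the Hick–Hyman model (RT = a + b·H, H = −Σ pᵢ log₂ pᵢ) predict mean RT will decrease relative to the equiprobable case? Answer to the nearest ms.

Equiprobable entropy H₀ = log₂ 8 = 3.0000 bits.
Skewed entropy H = −Σ pᵢ log₂ pᵢ = 2.8497 bits.
ΔRT = b·(H₀ − H) = 95 × 0.1503 = 14.28 ms.

14 ms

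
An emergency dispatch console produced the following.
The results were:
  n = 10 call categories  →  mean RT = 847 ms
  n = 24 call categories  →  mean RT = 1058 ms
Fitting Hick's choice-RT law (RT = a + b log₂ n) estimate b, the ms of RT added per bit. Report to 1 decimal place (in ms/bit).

The slope on a log₂ axis is (1058 − 847) / (4.5850 − 3.3219) = 167.058 ms/bit.

167.1 ms/bit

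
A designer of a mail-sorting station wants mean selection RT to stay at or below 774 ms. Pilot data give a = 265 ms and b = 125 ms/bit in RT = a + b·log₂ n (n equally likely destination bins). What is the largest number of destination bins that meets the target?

16

Information budget: (774 − 265)/125 = 4.0720 bits, so n ≤ 2^4.0720 = 16.819 → at most 16.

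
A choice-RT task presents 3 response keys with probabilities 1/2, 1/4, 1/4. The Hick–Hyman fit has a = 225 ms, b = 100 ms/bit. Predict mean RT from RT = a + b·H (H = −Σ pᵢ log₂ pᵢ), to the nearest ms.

H = −Σ pᵢ log₂ pᵢ = 0.5·1 + 0.25·2 + 0.25·2 = 1.500 bits.
RT = 225 + 100 × 1.500 = 375.00 ms.

375 ms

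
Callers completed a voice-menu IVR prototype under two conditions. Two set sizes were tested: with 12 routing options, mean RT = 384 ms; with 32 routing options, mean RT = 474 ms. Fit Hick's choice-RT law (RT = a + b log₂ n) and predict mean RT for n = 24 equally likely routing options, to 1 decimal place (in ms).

Fit slope and intercept:
  b = (474 − 384) / (log₂ 32 − log₂ 12) = 90 / (5 − 3.5850) = 63.603 ms/bit
  a = 384 − 63.603 × 3.5850 = 155.987 ms
Then RT(24) = 155.987 + 63.603 × log₂ 24 = 155.987 + 63.603 × 4.5850 ≈ 447.603 ms.

447.6 ms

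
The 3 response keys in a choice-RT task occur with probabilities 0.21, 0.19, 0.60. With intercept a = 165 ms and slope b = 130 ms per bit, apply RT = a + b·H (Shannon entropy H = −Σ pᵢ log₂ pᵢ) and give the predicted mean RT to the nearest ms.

Entropy contributions −pᵢ log₂ pᵢ: 0.4728, 0.4552, 0.4422; sum H = 1.3702 bits.
RT = a + bH = 165 + 130·1.3702 = 343.13 ms.

343 ms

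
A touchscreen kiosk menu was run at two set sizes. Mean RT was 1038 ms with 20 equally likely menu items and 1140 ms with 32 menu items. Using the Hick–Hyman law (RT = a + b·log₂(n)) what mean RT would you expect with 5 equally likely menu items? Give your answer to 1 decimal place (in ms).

With log₂ n on the abscissa the relation is linear; from the two conditions:
  b = (1140 − 1038) / (log₂ 32 − log₂ 20) = 102 / (5 − 4.3219) = 150.427 ms/bit
  a = 1038 − 150.427 × 4.3219 = 387.867 ms
Then RT(5) = 387.867 + 150.427 × log₂ 5 = 387.867 + 150.427 × 2.3219 ≈ 737.147 ms.

737.1 ms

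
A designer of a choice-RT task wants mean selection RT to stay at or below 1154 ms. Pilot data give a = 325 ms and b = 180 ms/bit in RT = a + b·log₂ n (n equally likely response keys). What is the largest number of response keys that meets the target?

24

Information budget: (1154 − 325)/180 = 4.6056 bits, so n ≤ 2^4.6056 = 24.345 → at most 24.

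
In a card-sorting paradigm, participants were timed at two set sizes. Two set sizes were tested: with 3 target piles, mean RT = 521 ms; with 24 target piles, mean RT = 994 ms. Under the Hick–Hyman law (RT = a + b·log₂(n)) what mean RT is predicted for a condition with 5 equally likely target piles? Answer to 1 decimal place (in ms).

637.2 ms

Solve the two-equation system in a and b:
  b = (994 − 521) / (log₂ 24 − log₂ 3) = 473 / (4.5850 − 1.5850) = 157.667 ms/bit
  a = 521 − 157.667 × 1.5850 = 271.104 ms
Then RT(5) = 271.104 + 157.667 × log₂ 5 = 271.104 + 157.667 × 2.3219 ≈ 637.195 ms.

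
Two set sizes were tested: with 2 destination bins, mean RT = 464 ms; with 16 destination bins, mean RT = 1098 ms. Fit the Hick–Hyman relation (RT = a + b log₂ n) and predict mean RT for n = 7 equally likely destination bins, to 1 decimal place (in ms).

RT is linear in log₂ n, so two points fix the line:
  b = (1098 − 464) / (log₂ 16 − log₂ 2) = 634 / (4 − 1) = 211.333 ms/bit
  a = 464 − 211.333 × 1 = 252.667 ms
Then RT(7) = 252.667 + 211.333 × log₂ 7 = 252.667 + 211.333 × 2.8074 ≈ 845.954 ms.

846.0 ms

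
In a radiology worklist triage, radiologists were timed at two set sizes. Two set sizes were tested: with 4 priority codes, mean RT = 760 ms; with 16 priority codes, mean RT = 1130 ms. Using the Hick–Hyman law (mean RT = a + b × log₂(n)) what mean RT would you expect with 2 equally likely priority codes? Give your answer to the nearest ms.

575 ms

RT is linear in log₂ n, so two points fix the line:
  b = (1130 − 760) / (log₂ 16 − log₂ 4) = 370 / (4 − 2) = 185 ms/bit
  a = 760 − 185 × 2 = 390 ms
Then RT(2) = 390 + 185 × log₂ 2 = 390 + 185 × 1 ≈ 575.000 ms.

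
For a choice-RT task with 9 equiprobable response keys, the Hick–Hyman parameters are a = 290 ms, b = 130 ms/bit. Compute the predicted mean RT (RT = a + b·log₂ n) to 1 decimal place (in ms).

702.1 ms

log₂(9) = 3.1699 bits, so RT = 290 + 130 × 3.1699 ≈ 702.090 ms.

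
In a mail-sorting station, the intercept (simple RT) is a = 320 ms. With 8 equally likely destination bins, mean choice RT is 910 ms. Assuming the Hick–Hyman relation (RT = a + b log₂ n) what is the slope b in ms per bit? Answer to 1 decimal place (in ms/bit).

log₂(8) = 3 bits.
b = (RT − a)/log₂ n = (910 − 320) / 3 = 196.667 ms/bit.

196.7 ms/bit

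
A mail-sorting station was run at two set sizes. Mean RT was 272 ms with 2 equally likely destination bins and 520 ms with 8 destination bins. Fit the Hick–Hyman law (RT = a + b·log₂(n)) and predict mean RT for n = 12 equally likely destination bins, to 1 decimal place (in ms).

Solve the two-equation system in a and b:
  b = (520 − 272) / (log₂ 8 − log₂ 2) = 248 / (3 − 1) = 124.000 ms/bit
  a = 272 − 124.000 × 1 = 148.000 ms
Then RT(12) = 148.000 + 124.000 × log₂ 12 = 148.000 + 124.000 × 3.5850 ≈ 592.535 ms.

592.5 ms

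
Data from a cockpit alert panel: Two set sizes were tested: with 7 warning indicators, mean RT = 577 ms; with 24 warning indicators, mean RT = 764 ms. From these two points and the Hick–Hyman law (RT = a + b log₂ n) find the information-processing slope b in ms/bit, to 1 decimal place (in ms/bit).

b = (RT₂ − RT₁)/(log₂ n₂ − log₂ n₁) = (764 − 577)/(4.5850 − 2.8074) = 105.198 ms/bit.

105.2 ms/bit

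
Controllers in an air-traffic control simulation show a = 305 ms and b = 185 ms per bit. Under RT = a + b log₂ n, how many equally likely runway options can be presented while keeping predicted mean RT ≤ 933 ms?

10

Information budget: (933 − 305)/185 = 3.3946 bits, so n ≤ 2^3.3946 = 10.517 → at most 10.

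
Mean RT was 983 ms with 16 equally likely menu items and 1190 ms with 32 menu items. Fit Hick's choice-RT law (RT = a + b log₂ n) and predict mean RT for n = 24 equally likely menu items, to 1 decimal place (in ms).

1104.1 ms

Solve the two-equation system in a and b:
  b = (1190 − 983) / (log₂ 32 − log₂ 16) = 207 / (5 − 4) = 207.000 ms/bit
  a = 983 − 207.000 × 4 = 155.000 ms
Then RT(24) = 155.000 + 207.000 × log₂ 24 = 155.000 + 207.000 × 4.5850 ≈ 1104.087 ms.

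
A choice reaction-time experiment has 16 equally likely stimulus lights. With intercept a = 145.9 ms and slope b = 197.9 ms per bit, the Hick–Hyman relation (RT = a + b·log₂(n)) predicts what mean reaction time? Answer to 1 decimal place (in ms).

937.5 ms

log₂(16) = 4 bits, so RT = 145.9 + 197.9 × 4 ≈ 937.500 ms.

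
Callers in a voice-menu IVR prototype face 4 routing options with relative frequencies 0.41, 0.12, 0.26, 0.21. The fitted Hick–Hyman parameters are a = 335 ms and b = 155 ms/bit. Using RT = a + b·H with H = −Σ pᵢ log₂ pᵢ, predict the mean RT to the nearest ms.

625 ms

Entropy contributions −pᵢ log₂ pᵢ: 0.5274, 0.3671, 0.5053, 0.4728; sum H = 1.8726 bits.
RT = a + bH = 335 + 155·1.8726 = 625.25 ms.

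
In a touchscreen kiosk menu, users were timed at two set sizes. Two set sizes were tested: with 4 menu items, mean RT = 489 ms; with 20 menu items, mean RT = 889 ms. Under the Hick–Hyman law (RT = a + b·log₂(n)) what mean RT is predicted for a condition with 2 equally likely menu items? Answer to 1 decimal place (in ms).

316.7 ms

RT is linear in log₂ n, so two points fix the line:
  b = (889 − 489) / (log₂ 20 − log₂ 4) = 400 / (4.3219 − 2) = 172.271 ms/bit
  a = 489 − 172.271 × 2 = 144.459 ms
Then RT(2) = 144.459 + 172.271 × log₂ 2 = 144.459 + 172.271 × 1 ≈ 316.729 ms.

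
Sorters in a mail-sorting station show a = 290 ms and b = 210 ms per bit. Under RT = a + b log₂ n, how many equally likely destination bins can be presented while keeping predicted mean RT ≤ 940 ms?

8

Set 290 + 210·log₂ n ≤ 940 → log₂ n ≤ (940 − 290)/210 = 3.0952.
So n ≤ 2^3.0952 = 8.546; the largest integer n is 8.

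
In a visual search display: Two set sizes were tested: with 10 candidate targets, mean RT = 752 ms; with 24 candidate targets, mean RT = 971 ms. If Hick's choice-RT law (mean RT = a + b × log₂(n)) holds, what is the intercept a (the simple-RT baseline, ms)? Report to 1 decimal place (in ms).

b = (RT₂ − RT₁)/(log₂ n₂ − log₂ n₁) = (971 − 752)/(4.5850 − 3.3219) = 173.392 ms/bit.
Intercept: a = 752 − 173.392·log₂(10) = 176.004 ms.

176.0 ms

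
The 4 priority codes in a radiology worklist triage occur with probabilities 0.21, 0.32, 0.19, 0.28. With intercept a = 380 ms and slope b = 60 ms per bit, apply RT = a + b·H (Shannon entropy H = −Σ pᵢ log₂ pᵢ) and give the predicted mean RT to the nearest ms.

H = 0.21·log₂(1/0.21) + 0.32·log₂(1/0.32) + 0.19·log₂(1/0.19) + 0.28·log₂(1/0.28) = 1.9683 bits.
RT = 380 + 60 × 1.9683 = 498.10 ms.

498 ms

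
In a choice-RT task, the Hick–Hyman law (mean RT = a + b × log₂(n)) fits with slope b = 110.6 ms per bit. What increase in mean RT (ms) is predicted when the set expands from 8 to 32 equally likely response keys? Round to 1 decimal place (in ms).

221.2 ms

Only the slope matters, since a is common to both: ΔRT = b·log₂(n₂/n₁).
log₂(32) − log₂(8) = log₂(32/8) = log₂(4) = 2.
ΔRT = 110.6 × 2.0000 = 221.200 ms.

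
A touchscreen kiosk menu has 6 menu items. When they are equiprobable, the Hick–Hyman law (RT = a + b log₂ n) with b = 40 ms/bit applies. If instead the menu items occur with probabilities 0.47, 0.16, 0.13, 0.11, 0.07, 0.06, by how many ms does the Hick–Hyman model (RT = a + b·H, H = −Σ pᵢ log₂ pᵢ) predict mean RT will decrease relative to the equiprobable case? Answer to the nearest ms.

Equiprobable entropy H₀ = log₂ 6 = 2.5850 bits.
Skewed entropy H = −Σ pᵢ log₂ pᵢ = 2.1800 bits.
ΔRT = b·(H₀ − H) = 40 × 0.4050 = 16.20 ms.

16 ms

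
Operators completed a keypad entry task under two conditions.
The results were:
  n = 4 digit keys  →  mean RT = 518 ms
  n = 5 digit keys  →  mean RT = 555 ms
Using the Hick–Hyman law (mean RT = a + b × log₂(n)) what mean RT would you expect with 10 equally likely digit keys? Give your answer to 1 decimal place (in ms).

RT is linear in log₂ n, so two points fix the line:
  b = (555 − 518) / (log₂ 5 − log₂ 4) = 37 / (2.3219 − 2) = 114.932 ms/bit
  a = 518 − 114.932 × 2 = 288.135 ms
Then RT(10) = 288.135 + 114.932 × log₂ 10 = 288.135 + 114.932 × 3.3219 ≈ 669.932 ms.

669.9 ms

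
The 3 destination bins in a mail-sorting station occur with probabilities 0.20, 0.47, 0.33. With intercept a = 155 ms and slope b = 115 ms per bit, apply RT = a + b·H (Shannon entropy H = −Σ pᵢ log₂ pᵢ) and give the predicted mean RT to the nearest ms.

H = 0.20·log₂(1/0.20) + 0.47·log₂(1/0.47) + 0.33·log₂(1/0.33) = 1.5042 bits.
RT = 155 + 115 × 1.5042 = 327.98 ms.

328 ms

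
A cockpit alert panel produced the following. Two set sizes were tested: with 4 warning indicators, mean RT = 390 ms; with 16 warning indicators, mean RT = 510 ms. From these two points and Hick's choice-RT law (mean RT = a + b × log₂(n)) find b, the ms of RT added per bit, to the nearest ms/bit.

60 ms/bit

The slope on a log₂ axis is (510 − 390) / (4 − 2) = 60 ms/bit.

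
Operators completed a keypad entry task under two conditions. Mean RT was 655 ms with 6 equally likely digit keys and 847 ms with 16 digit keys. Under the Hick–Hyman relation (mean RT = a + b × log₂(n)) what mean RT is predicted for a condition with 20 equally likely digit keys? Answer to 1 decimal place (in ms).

RT is linear in log₂ n, so two points fix the line:
  b = (847 − 655) / (log₂ 16 − log₂ 6) = 192 / (4 − 2.5850) = 135.685 ms/bit
  a = 655 − 135.685 × 2.5850 = 304.258 ms
Then RT(20) = 304.258 + 135.685 × log₂ 20 = 304.258 + 135.685 × 4.3219 ≈ 890.681 ms.

890.7 ms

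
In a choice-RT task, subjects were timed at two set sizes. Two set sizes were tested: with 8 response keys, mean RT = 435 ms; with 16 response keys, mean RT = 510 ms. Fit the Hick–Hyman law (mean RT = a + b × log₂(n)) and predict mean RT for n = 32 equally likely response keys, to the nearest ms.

585 ms

Solve the two-equation system in a and b:
  b = (510 − 435) / (log₂ 16 − log₂ 8) = 75 / (4 − 3) = 75 ms/bit
  a = 435 − 75 × 3 = 210 ms
Then RT(32) = 210 + 75 × log₂ 32 = 210 + 75 × 5 ≈ 585.000 ms.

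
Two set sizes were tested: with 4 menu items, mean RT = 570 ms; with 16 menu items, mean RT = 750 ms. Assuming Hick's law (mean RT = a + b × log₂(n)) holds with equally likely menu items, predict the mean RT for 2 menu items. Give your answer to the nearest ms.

480 ms

Solve the two-equation system in a and b:
  b = (750 − 570) / (log₂ 16 − log₂ 4) = 180 / (4 − 2) = 90 ms/bit
  a = 570 − 90 × 2 = 390 ms
Then RT(2) = 390 + 90 × log₂ 2 = 390 + 90 × 1 ≈ 480.000 ms.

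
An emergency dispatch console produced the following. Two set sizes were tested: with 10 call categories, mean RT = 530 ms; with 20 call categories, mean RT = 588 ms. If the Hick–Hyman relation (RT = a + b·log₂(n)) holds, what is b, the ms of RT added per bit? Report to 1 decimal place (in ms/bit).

58.0 ms/bit

b = (RT₂ − RT₁)/(log₂ n₂ − log₂ n₁) = (588 − 530)/(4.3219 − 3.3219) = 58.000 ms/bit.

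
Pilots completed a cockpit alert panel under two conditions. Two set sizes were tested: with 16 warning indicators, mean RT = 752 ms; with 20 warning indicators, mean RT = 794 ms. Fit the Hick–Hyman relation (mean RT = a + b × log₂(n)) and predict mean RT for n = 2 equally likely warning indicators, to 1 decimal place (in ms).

With log₂ n on the abscissa the relation is linear; from the two conditions:
  b = (794 − 752) / (log₂ 20 − log₂ 16) = 42 / (4.3219 − 4) = 130.464 ms/bit
  a = 752 − 130.464 × 4 = 230.144 ms
Then RT(2) = 230.144 + 130.464 × log₂ 2 = 230.144 + 130.464 × 1 ≈ 360.608 ms.

360.6 ms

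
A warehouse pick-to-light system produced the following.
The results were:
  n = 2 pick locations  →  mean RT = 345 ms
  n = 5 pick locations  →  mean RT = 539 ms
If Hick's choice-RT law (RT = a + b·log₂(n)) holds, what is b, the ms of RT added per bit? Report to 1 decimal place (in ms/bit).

The slope on a log₂ axis is (539 − 345) / (2.3219 − 1) = 146.755 ms/bit.

146.8 ms/bit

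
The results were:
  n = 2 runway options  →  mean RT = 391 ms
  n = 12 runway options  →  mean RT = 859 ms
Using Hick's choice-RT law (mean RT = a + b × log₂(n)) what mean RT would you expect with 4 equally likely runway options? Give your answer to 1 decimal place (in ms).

RT is linear in log₂ n, so two points fix the line:
  b = (859 − 391) / (log₂ 12 − log₂ 2) = 468 / (3.5850 − 1) = 181.047 ms/bit
  a = 391 − 181.047 × 1 = 209.953 ms
Then RT(4) = 209.953 + 181.047 × log₂ 4 = 209.953 + 181.047 × 2 ≈ 572.047 ms.

572.0 ms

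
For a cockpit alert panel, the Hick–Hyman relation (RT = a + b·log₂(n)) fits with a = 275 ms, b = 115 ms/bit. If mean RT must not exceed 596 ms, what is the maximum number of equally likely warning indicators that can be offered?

6

Information budget: (596 − 275)/115 = 2.7913 bits, so n ≤ 2^2.7913 = 6.923 → at most 6.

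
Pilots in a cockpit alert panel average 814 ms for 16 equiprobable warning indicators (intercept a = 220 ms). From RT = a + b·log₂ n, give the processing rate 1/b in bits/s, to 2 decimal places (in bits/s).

6.73 bits/s

b = (814 − 220)/log₂ 16 = 594/4 = 148.500 ms per bit = 0.14850 s/bit; the reciprocal is 6.734 bits/s.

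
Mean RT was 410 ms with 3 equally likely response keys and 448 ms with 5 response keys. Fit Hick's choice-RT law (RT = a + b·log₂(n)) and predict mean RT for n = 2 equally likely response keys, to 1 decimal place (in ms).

With log₂ n on the abscissa the relation is linear; from the two conditions:
  b = (448 − 410) / (log₂ 5 − log₂ 3) = 38 / (2.3219 − 1.5850) = 51.563 ms/bit
  a = 410 − 51.563 × 1.5850 = 328.275 ms
Then RT(2) = 328.275 + 51.563 × log₂ 2 = 328.275 + 51.563 × 1 ≈ 379.838 ms.

379.8 ms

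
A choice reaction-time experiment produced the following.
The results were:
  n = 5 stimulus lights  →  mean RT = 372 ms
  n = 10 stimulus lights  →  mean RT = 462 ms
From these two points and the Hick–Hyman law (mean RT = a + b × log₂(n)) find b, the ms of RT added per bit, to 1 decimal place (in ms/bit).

90.0 ms/bit

Slope: b = (462 − 372) / (log₂ 10 − log₂ 5) = 90/1.0000 = 90.000 ms/bit.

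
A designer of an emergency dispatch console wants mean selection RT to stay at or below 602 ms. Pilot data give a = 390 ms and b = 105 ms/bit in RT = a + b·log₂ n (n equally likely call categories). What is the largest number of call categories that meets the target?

4

105·log₂ n ≤ 602 − 390 = 212, giving log₂ n ≤ 2.0190 and n ≤ 4.053. The largest whole number is 4.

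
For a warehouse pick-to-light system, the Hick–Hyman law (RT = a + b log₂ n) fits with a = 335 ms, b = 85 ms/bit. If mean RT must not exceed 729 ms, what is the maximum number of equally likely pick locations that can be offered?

85·log₂ n ≤ 729 − 335 = 394, giving log₂ n ≤ 4.6353 and n ≤ 24.852. The largest whole number is 24.

24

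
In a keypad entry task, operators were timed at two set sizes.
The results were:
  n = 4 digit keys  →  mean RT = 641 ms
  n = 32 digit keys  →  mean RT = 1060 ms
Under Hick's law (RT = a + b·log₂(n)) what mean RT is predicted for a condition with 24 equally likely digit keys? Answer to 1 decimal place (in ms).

RT is linear in log₂ n, so two points fix the line:
  b = (1060 − 641) / (log₂ 32 − log₂ 4) = 419 / (5 − 2) = 139.667 ms/bit
  a = 641 − 139.667 × 2 = 361.667 ms
Then RT(24) = 361.667 + 139.667 × log₂ 24 = 361.667 + 139.667 × 4.5850 ≈ 1002.033 ms.

1002.0 ms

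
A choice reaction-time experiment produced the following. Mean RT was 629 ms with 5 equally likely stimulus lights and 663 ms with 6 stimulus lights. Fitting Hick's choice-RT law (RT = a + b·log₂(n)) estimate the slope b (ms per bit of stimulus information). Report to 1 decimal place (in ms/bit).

129.3 ms/bit

The slope on a log₂ axis is (663 − 629) / (2.5850 − 2.3219) = 129.261 ms/bit.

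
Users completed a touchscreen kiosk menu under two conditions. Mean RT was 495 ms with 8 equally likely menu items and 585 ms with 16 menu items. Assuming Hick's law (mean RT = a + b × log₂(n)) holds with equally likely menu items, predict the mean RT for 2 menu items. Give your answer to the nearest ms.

315 ms

With log₂ n on the abscissa the relation is linear; from the two conditions:
  b = (585 − 495) / (log₂ 16 − log₂ 8) = 90 / (4 − 3) = 90 ms/bit
  a = 495 − 90 × 3 = 225 ms
Then RT(2) = 225 + 90 × log₂ 2 = 225 + 90 × 1 ≈ 315.000 ms.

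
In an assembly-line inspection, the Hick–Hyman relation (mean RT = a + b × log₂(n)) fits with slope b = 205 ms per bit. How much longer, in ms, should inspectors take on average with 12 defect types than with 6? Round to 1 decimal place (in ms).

Only the slope matters, since a is common to both: ΔRT = b·log₂(n₂/n₁).
log₂(12) − log₂(6) = log₂(12/6) = log₂(2) = 1.
ΔRT = 205 × 1.0000 = 205.000 ms.

205.0 ms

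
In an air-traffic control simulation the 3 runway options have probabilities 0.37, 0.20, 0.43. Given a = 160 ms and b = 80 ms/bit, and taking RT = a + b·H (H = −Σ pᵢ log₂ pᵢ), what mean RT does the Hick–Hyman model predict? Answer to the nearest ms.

281 ms

H = 0.37·log₂(1/0.37) + 0.20·log₂(1/0.20) + 0.43·log₂(1/0.43) = 1.5187 bits.
RT = 160 + 80 × 1.5187 = 281.49 ms.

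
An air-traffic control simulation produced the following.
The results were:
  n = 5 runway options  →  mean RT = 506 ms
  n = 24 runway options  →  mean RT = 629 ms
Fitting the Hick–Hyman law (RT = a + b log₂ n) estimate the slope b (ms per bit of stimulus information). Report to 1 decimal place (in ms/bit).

Slope: b = (629 − 506) / (log₂ 24 − log₂ 5) = 123/2.2630 = 54.352 ms/bit.

54.4 ms/bit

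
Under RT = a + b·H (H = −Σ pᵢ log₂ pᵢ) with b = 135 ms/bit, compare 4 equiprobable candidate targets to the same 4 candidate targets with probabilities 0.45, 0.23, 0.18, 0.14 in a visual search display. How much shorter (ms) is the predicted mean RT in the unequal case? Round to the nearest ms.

The RT saving is b·ΔH. Equiprobable H₀ = log₂(4) = 2.0000 bits; with the given probabilities H = 1.8485 bits.
b·(H₀ − H) = 135 × (2.0000 − 1.8485) = 20.45 ms.

20 ms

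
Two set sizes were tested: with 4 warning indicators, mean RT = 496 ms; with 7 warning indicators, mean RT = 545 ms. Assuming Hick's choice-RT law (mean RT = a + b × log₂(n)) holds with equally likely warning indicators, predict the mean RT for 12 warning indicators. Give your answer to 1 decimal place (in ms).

With log₂ n on the abscissa the relation is linear; from the two conditions:
  b = (545 − 496) / (log₂ 7 − log₂ 4) = 49 / (2.8074 − 2) = 60.692 ms/bit
  a = 496 − 60.692 × 2 = 374.616 ms
Then RT(12) = 374.616 + 60.692 × log₂ 12 = 374.616 + 60.692 × 3.5850 ≈ 592.195 ms.

592.2 ms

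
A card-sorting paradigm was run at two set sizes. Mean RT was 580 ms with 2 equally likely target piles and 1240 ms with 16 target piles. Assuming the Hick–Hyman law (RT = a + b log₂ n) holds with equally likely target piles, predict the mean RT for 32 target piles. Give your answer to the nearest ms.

1460 ms

With log₂ n on the abscissa the relation is linear; from the two conditions:
  b = (1240 − 580) / (log₂ 16 − log₂ 2) = 660 / (4 − 1) = 220 ms/bit
  a = 580 − 220 × 1 = 360 ms
Then RT(32) = 360 + 220 × log₂ 32 = 360 + 220 × 5 ≈ 1460.000 ms.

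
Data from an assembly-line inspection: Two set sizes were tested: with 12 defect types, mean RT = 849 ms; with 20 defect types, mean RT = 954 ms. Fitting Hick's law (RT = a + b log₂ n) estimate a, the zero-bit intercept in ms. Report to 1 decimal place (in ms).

338.2 ms

The slope on a log₂ axis is (954 − 849) / (4.3219 − 3.5850) = 142.476 ms/bit.
a = RT₁ − b·log₂ n₁ = 849 − 142.476 × 3.5850 = 338.228 ms.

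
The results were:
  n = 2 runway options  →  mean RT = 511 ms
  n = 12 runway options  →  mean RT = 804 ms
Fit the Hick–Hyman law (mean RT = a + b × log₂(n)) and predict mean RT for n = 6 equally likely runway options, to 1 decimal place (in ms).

RT is linear in log₂ n, so two points fix the line:
  b = (804 − 511) / (log₂ 12 − log₂ 2) = 293 / (3.5850 − 1) = 113.348 ms/bit
  a = 511 − 113.348 × 1 = 397.652 ms
Then RT(6) = 397.652 + 113.348 × log₂ 6 = 397.652 + 113.348 × 2.5850 ≈ 690.652 ms.

690.7 ms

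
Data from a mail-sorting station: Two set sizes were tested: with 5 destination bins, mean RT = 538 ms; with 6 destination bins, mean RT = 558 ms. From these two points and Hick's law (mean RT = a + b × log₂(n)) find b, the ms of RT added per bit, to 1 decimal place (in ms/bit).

76.0 ms/bit

b = (RT₂ − RT₁)/(log₂ n₂ − log₂ n₁) = (558 − 538)/(2.5850 − 2.3219) = 76.036 ms/bit.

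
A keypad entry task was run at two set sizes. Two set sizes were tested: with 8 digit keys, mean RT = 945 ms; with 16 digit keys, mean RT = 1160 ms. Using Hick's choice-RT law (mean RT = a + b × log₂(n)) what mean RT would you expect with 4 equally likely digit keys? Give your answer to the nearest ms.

Solve the two-equation system in a and b:
  b = (1160 − 945) / (log₂ 16 − log₂ 8) = 215 / (4 − 3) = 215 ms/bit
  a = 945 − 215 × 3 = 300 ms
Then RT(4) = 300 + 215 × log₂ 4 = 300 + 215 × 2 ≈ 730.000 ms.

730 ms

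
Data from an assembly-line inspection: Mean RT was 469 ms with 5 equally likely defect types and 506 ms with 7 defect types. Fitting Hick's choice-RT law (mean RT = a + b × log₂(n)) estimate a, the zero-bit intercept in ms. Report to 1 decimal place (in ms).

292.0 ms

The slope on a log₂ axis is (506 − 469) / (2.8074 − 2.3219) = 76.222 ms/bit.
Intercept: a = 469 − 76.222·log₂(5) = 292.019 ms.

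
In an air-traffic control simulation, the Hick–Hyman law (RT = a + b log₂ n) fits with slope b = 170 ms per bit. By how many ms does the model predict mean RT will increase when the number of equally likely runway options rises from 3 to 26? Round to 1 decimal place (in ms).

529.6 ms

The intercept a cancels: ΔRT = b·(log₂ n₂ − log₂ n₁) = b·log₂(n₂/n₁).
log₂(26) − log₂(3) = 4.7004 − 1.5850 = 3.1155.
ΔRT = 170 × 3.1155 = 529.631 ms.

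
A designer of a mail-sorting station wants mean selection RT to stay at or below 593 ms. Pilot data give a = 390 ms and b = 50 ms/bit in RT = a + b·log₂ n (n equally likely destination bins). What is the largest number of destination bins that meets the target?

50·log₂ n ≤ 593 − 390 = 203, giving log₂ n ≤ 4.0600 and n ≤ 16.679. The largest whole number is 16.

16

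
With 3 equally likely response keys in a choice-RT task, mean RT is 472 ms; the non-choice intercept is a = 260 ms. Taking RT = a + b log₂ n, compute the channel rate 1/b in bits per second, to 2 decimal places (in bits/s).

7.48 bits/s

b = (472 − 260)/log₂ 3 = 212/1.5850 = 133.757 ms per bit = 0.13376 s/bit; the reciprocal is 7.476 bits/s.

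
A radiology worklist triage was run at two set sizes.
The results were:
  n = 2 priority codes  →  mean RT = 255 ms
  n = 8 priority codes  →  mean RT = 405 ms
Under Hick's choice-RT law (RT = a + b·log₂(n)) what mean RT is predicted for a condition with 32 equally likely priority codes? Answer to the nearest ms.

555 ms

RT is linear in log₂ n, so two points fix the line:
  b = (405 − 255) / (log₂ 8 − log₂ 2) = 150 / (3 − 1) = 75 ms/bit
  a = 255 − 75 × 1 = 180 ms
Then RT(32) = 180 + 75 × log₂ 32 = 180 + 75 × 5 ≈ 555.000 ms.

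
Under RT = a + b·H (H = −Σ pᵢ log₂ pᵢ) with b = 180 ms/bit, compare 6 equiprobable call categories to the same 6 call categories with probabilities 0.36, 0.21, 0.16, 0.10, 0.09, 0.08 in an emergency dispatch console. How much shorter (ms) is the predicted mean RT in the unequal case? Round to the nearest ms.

Equiprobable entropy H₀ = log₂ 6 = 2.5850 bits.
Skewed entropy H = −Σ pᵢ log₂ pᵢ = 2.3628 bits.
ΔRT = b·(H₀ − H) = 180 × 0.2222 = 39.99 ms.

40 ms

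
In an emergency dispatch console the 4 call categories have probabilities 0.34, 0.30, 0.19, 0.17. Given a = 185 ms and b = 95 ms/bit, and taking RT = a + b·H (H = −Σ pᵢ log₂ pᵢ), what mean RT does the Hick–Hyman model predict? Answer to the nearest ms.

Entropy contributions −pᵢ log₂ pᵢ: 0.5292, 0.5211, 0.4552, 0.4346; sum H = 1.9401 bits.
RT = a + bH = 185 + 95·1.9401 = 369.31 ms.

369 ms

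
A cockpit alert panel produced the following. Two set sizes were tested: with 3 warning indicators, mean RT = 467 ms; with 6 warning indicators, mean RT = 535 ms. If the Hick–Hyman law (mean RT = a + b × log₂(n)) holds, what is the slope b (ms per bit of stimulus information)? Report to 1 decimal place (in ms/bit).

68.0 ms/bit

The slope on a log₂ axis is (535 − 467) / (2.5850 − 1.5850) = 68.000 ms/bit.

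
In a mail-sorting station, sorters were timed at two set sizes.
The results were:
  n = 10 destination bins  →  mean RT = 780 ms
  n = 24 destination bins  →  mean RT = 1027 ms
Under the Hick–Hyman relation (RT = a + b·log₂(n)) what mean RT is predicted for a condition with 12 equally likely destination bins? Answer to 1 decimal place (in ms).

Solve the two-equation system in a and b:
  b = (1027 − 780) / (log₂ 24 − log₂ 10) = 247 / (4.5850 − 3.3219) = 195.561 ms/bit
  a = 780 − 195.561 × 3.3219 = 130.361 ms
Then RT(12) = 130.361 + 195.561 × log₂ 12 = 130.361 + 195.561 × 3.5850 ≈ 831.439 ms.

831.4 ms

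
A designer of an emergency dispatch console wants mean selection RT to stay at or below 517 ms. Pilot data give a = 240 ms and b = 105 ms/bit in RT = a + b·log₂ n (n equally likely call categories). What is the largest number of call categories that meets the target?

6

105·log₂ n ≤ 517 − 240 = 277, giving log₂ n ≤ 2.6381 and n ≤ 6.225. The largest whole number is 6.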